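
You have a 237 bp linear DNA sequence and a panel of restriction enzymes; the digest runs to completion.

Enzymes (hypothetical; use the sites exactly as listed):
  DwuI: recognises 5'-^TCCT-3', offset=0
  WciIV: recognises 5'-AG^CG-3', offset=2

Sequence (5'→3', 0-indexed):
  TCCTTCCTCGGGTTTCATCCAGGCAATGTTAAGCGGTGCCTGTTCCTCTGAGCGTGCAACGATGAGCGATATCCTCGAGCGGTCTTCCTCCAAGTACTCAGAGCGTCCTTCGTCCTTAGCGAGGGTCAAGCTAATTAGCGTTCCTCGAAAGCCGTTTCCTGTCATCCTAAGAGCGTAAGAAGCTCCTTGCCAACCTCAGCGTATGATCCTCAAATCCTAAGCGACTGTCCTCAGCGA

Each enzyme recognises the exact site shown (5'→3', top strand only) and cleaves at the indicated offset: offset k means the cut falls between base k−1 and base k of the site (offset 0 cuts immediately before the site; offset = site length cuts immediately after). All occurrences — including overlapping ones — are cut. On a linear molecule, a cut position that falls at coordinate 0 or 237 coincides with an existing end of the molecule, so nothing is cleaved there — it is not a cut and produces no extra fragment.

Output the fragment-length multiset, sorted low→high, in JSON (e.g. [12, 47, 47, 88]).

Site scan:
  DwuI TCCT/0: at [0, 4, 43, 71, 85, 105, 112, 141, 156, 164, 183, 206, 214, 227] ⇒ [4, 43, 71, 85, 105, 112, 141, 156, 164, 183, 206, 214, 227] (position 0 is a terminus of the linear molecule — no cut)
  WciIV AGCG/2: at [31, 50, 64, 77, 101, 117, 136, 171, 197, 219, 232] ⇒ [33, 52, 66, 79, 103, 119, 138, 173, 199, 221, 234]

All cut coordinates (distinct, sorted): [4, 33, 43, 52, 66, 71, 79, 85, 103, 105, 112, 119, 138, 141, 156, 164, 173, 183, 199, 206, 214, 221, 227, 234]

Fragments:
  [0,4): 4 bp
  [4,33): 29 bp
  [33,43): 10 bp
  [43,52): 9 bp
  [52,66): 14 bp
  [66,71): 5 bp
  [71,79): 8 bp
  [79,85): 6 bp
  [85,103): 18 bp
  [103,105): 2 bp
  [105,112): 7 bp
  [112,119): 7 bp
  [119,138): 19 bp
  [138,141): 3 bp
  [141,156): 15 bp
  [156,164): 8 bp
  [164,173): 9 bp
  [173,183): 10 bp
  [183,199): 16 bp
  [199,206): 7 bp
  [206,214): 8 bp
  [214,221): 7 bp
  [221,227): 6 bp
  [227,234): 7 bp
  [234,237): 3 bp

[2,3,3,4,5,6,6,7,7,7,7,7,8,8,8,9,9,10,10,14,15,16,18,19,29]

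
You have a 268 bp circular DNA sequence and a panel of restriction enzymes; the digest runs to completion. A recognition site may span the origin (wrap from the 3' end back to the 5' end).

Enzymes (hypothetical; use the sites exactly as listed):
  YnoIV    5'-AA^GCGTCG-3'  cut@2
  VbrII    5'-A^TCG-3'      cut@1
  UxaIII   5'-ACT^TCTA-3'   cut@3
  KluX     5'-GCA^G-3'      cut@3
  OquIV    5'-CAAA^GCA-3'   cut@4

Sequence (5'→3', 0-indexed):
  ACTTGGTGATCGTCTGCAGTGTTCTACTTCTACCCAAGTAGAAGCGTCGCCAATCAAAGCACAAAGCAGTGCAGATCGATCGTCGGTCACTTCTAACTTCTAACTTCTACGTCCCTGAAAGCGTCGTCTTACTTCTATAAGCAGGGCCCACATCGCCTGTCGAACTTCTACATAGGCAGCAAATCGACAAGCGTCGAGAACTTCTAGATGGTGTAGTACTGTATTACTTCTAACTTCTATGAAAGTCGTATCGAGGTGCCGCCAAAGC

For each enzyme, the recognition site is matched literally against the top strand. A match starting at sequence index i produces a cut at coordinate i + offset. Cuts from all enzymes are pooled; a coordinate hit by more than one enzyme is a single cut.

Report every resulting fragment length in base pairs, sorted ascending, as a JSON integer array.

[2,3,4,5,5,7,7,7,7,7,9,9,10,10,11,12,12,12,13,14,15,15,15,15,16,26]

Site scan:
  YnoIV (AAGCGTCG, off=2): starts [41, 118, 188] → cuts [43, 120, 190]
  VbrII (ATCG, off=1): starts [8, 74, 78, 151, 182, 249] → cuts [9, 75, 79, 152, 183, 250]
  UxaIII (ACTTCTA, off=3): starts [25, 88, 95, 102, 130, 163, 199, 225, 232] → cuts [28, 91, 98, 105, 133, 166, 202, 228, 235]
  KluX (GCAG, off=3): starts [15, 65, 70, 140, 175] → cuts [18, 68, 73, 143, 178]
  OquIV (CAAAGCA, off=4): starts [54, 61, 262] → cuts [58, 65, 266]

All cut coordinates (distinct, sorted): [9, 18, 28, 43, 58, 65, 68, 73, 75, 79, 91, 98, 105, 120, 133, 143, 152, 166, 178, 183, 190, 202, 228, 235, 250, 266]

Fragment lengths:
  9→18: 9 bp
  18→28: 10 bp
  28→43: 15 bp
  43→58: 15 bp
  58→65: 7 bp
  65→68: 3 bp
  68→73: 5 bp
  73→75: 2 bp
  75→79: 4 bp
  79→91: 12 bp
  91→98: 7 bp
  98→105: 7 bp
  105→120: 15 bp
  120→133: 13 bp
  133→143: 10 bp
  143→152: 9 bp
  152→166: 14 bp
  166→178: 12 bp
  178→183: 5 bp
  183→190: 7 bp
  190→202: 12 bp
  202→228: 26 bp
  228→235: 7 bp
  235→250: 15 bp
  250→266: 16 bp
  266→9 (wrap): 268-266+9 = 11 bp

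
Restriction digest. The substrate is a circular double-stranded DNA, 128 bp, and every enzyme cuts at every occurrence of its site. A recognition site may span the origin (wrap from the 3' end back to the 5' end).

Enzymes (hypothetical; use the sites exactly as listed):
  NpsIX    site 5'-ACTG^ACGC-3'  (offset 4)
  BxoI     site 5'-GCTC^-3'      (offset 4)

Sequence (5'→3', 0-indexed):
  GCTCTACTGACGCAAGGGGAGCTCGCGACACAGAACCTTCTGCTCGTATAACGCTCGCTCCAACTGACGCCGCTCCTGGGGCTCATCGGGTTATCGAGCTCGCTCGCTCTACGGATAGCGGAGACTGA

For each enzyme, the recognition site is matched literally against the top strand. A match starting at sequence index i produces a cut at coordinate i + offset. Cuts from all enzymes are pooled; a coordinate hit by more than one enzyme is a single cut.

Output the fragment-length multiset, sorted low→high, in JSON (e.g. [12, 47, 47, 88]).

[4,4,4,5,6,9,9,11,15,17,21,23]

Per-enzyme occurrences:
  NpsIX (ACTGACGC, off=4): starts [5, 62] → cuts [9, 66]
  BxoI (GCTC, off=4): starts [0, 20, 41, 52, 56, 71, 80, 97, 101, 105] → cuts [4, 24, 45, 56, 60, 75, 84, 101, 105, 109]

All cut coordinates (distinct, sorted): [4, 9, 24, 45, 56, 60, 66, 75, 84, 101, 105, 109]

Fragments:
  4→9: 5 bp
  9→24: 15 bp
  24→45: 21 bp
  45→56: 11 bp
  56→60: 4 bp
  60→66: 6 bp
  66→75: 9 bp
  75→84: 9 bp
  84→101: 17 bp
  101→105: 4 bp
  105→109: 4 bp
  109→4 (wrap): 128-109+4 = 23 bp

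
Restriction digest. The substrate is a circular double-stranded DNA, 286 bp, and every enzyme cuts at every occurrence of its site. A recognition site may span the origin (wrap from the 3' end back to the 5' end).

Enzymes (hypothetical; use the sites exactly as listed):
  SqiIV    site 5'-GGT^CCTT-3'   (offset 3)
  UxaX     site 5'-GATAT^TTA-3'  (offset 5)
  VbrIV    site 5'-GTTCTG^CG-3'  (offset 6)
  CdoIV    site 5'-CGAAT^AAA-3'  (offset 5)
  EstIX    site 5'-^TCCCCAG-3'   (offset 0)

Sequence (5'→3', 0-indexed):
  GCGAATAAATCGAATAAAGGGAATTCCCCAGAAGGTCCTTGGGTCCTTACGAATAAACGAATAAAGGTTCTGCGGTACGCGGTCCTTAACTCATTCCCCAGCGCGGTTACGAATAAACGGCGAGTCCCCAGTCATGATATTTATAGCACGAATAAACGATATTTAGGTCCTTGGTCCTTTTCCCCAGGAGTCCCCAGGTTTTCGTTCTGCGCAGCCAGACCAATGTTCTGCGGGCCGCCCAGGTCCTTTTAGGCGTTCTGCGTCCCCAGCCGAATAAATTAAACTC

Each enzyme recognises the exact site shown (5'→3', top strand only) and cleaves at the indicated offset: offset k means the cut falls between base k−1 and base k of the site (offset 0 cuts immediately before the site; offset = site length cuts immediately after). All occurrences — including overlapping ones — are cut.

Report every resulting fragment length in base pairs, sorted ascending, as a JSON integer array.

[2,5,6,7,8,8,9,9,9,10,10,10,10,11,11,12,13,13,14,16,16,17,19,20,21]

Per-enzyme occurrences:
  SqiIV GGTCCTT/3: at [33, 41, 80, 165, 172, 241] ⇒ [36, 44, 83, 168, 175, 244]
  UxaX GATATTTA/5: at [135, 157] ⇒ [140, 162]
  VbrIV GTTCTGCG/6: at [66, 203, 224, 254] ⇒ [72, 209, 230, 260]
  CdoIV CGAATAAA/5: at [1, 10, 49, 57, 109, 148, 270] ⇒ [6, 15, 54, 62, 114, 153, 275]
  EstIX TCCCCAG/0: at [24, 94, 124, 180, 190, 262] ⇒ [24, 94, 124, 180, 190, 262]

Pooled cuts: [6, 15, 24, 36, 44, 54, 62, 72, 83, 94, 114, 124, 140, 153, 162, 168, 175, 180, 190, 209, 230, 244, 260, 262, 275]

Fragment lengths:
  6→15: 9 bp
  15→24: 9 bp
  24→36: 12 bp
  36→44: 8 bp
  44→54: 10 bp
  54→62: 8 bp
  62→72: 10 bp
  72→83: 11 bp
  83→94: 11 bp
  94→114: 20 bp
  114→124: 10 bp
  124→140: 16 bp
  140→153: 13 bp
  153→162: 9 bp
  162→168: 6 bp
  168→175: 7 bp
  175→180: 5 bp
  180→190: 10 bp
  190→209: 19 bp
  209→230: 21 bp
  230→244: 14 bp
  244→260: 16 bp
  260→262: 2 bp
  262→275: 13 bp
  275→6 (wrap): 286-275+6 = 17 bp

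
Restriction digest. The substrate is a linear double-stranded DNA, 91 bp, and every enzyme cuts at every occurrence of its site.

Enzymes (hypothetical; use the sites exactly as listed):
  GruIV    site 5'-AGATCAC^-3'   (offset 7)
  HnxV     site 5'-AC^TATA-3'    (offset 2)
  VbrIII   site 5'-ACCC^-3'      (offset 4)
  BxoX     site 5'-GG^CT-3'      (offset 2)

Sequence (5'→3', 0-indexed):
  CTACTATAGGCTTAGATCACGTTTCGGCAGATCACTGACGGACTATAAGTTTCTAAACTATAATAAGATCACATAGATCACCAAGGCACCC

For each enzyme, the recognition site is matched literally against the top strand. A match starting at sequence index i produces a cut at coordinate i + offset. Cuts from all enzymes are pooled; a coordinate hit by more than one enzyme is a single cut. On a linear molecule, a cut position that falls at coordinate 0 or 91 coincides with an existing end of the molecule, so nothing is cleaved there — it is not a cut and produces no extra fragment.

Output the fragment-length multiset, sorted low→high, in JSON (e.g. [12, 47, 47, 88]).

Site scan:
  GruIV AGATCAC/7: at [13, 28, 65, 74] ⇒ [20, 35, 72, 81]
  HnxV ACTATA/2: at [2, 41, 56] ⇒ [4, 43, 58]
  VbrIII ACCC/4: at [87] ⇒ [] (position 91 is a terminus of the linear molecule — no cut)
  BxoX GGCT/2: at [8] ⇒ [10]

All cut coordinates (distinct, sorted): [4, 10, 20, 35, 43, 58, 72, 81]

Fragment lengths:
  [0,4): 4 bp
  [4,10): 6 bp
  [10,20): 10 bp
  [20,35): 15 bp
  [35,43): 8 bp
  [43,58): 15 bp
  [58,72): 14 bp
  [72,81): 9 bp
  [81,91): 10 bp

[4,6,8,9,10,10,14,15,15]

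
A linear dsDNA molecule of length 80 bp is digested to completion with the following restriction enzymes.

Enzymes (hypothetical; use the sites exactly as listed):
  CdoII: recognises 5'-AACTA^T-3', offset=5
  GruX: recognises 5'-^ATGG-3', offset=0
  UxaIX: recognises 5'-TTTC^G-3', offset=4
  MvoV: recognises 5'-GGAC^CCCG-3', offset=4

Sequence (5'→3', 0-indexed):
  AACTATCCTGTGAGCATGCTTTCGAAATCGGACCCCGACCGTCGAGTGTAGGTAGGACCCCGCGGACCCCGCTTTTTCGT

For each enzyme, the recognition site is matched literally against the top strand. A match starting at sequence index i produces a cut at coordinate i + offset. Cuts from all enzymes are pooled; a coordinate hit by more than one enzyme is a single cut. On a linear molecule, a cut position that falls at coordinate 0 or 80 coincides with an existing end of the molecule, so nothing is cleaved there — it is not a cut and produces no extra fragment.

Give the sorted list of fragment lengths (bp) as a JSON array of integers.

[2,5,9,10,11,18,25]

Site scan:
  CdoII (AACTAT, off=5): starts [0] → cuts [5]
  GruX (ATGG, off=0): no sites
  UxaIX (TTTCG, off=4): starts [19, 74] → cuts [23, 78]
  MvoV (GGACCCCG, off=4): starts [29, 54, 63] → cuts [33, 58, 67]

All cut coordinates (distinct, sorted): [5, 23, 33, 58, 67, 78]

Fragment lengths:
  [0,5): 5 bp
  [5,23): 18 bp
  [23,33): 10 bp
  [33,58): 25 bp
  [58,67): 9 bp
  [67,78): 11 bp
  [78,80): 2 bp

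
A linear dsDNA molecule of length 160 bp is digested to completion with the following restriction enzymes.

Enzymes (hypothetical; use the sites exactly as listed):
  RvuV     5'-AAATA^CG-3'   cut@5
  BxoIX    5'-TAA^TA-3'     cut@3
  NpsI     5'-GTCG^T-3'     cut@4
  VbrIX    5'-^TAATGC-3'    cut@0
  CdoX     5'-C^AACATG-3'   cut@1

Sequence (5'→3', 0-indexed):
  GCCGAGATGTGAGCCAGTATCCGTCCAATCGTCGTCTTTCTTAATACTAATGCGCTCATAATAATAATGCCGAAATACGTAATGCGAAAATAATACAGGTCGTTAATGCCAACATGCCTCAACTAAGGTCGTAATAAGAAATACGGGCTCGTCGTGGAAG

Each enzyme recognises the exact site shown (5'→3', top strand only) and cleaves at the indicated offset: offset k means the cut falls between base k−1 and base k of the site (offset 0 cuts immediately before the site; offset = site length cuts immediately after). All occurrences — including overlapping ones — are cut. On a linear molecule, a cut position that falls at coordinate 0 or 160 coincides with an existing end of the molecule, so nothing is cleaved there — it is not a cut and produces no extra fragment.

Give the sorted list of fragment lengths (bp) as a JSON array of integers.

[1,2,3,3,3,6,7,9,9,10,11,13,14,14,21,34]

Site scan:
  RvuV AAATACG/5: at [72, 138] ⇒ [77, 143]
  BxoIX TAATA/3: at [41, 58, 61, 90, 131] ⇒ [44, 61, 64, 93, 134]
  NpsI GTCGT/4: at [30, 98, 127, 150] ⇒ [34, 102, 131, 154]
  VbrIX TAATGC/0: at [47, 64, 79, 103] ⇒ [47, 64, 79, 103]
  CdoX CAACATG/1: at [109] ⇒ [110]

All cut coordinates (distinct, sorted): [34, 44, 47, 61, 64, 77, 79, 93, 102, 103, 110, 131, 134, 143, 154]

Fragment lengths:
  [0,34): 34 bp
  [34,44): 10 bp
  [44,47): 3 bp
  [47,61): 14 bp
  [61,64): 3 bp
  [64,77): 13 bp
  [77,79): 2 bp
  [79,93): 14 bp
  [93,102): 9 bp
  [102,103): 1 bp
  [103,110): 7 bp
  [110,131): 21 bp
  [131,134): 3 bp
  [134,143): 9 bp
  [143,154): 11 bp
  [154,160): 6 bp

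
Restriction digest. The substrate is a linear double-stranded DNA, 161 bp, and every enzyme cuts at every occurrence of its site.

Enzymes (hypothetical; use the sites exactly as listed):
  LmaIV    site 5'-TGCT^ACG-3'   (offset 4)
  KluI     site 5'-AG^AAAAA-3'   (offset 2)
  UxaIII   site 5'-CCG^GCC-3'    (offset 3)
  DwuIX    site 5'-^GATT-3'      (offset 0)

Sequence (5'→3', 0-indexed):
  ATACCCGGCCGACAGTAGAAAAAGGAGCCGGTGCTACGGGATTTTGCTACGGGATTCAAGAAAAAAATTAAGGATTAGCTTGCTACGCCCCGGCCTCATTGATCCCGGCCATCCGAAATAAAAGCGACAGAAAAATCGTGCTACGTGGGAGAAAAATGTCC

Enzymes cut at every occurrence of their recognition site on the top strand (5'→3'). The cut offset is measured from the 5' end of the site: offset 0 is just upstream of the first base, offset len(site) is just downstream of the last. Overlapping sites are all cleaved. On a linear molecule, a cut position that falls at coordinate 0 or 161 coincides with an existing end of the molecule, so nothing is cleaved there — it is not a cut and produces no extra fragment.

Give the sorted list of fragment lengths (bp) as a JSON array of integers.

Per-enzyme occurrences:
  LmaIV (TGCTACG, off=4): starts [31, 44, 80, 138] → cuts [35, 48, 84, 142]
  KluI (AGAAAAA, off=2): starts [16, 58, 128, 149] → cuts [18, 60, 130, 151]
  UxaIII (CCGGCC, off=3): starts [4, 89, 104] → cuts [7, 92, 107]
  DwuIX (GATT, off=0): starts [39, 52, 72] → cuts [39, 52, 72]

All cut coordinates (distinct, sorted): [7, 18, 35, 39, 48, 52, 60, 72, 84, 92, 107, 130, 142, 151]

Fragment lengths:
  [0,7): 7 bp
  [7,18): 11 bp
  [18,35): 17 bp
  [35,39): 4 bp
  [39,48): 9 bp
  [48,52): 4 bp
  [52,60): 8 bp
  [60,72): 12 bp
  [72,84): 12 bp
  [84,92): 8 bp
  [92,107): 15 bp
  [107,130): 23 bp
  [130,142): 12 bp
  [142,151): 9 bp
  [151,161): 10 bp

[4,4,7,8,8,9,9,10,11,12,12,12,15,17,23]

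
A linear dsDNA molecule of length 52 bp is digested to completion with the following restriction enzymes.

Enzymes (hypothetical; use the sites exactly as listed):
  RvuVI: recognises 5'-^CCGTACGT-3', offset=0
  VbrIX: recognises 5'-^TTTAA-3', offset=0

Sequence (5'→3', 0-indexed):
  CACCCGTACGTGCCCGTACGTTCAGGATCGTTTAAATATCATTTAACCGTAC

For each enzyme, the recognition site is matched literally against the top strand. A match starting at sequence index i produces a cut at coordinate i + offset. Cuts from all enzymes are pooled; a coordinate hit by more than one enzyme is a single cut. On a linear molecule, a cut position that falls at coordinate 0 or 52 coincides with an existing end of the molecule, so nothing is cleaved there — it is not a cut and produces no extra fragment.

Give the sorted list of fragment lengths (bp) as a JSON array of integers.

Scan for sites:
  RvuVI CCGTACGT/0: at [3, 13] ⇒ [3, 13]
  VbrIX TTTAA/0: at [30, 41] ⇒ [30, 41]

Pooled cuts: [3, 13, 30, 41]

Fragment lengths:
  [0,3): 3 bp
  [3,13): 10 bp
  [13,30): 17 bp
  [30,41): 11 bp
  [41,52): 11 bp

[3,10,11,11,17]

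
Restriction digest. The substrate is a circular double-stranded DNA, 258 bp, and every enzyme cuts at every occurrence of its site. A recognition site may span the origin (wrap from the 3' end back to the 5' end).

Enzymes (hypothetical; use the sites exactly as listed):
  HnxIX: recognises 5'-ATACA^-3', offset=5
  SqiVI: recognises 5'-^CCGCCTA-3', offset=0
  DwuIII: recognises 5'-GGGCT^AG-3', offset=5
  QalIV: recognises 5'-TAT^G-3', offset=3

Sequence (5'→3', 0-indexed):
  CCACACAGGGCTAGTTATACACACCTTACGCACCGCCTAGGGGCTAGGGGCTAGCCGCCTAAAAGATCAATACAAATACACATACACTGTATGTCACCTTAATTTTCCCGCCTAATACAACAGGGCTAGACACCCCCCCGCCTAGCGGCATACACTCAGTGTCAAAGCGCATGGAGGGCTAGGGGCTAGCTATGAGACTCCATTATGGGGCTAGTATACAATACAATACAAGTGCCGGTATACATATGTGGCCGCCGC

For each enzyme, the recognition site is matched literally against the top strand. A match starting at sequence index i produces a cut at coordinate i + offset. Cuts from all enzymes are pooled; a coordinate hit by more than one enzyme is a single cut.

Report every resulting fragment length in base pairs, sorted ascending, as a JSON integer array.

Scan for sites:
  HnxIX ATACA/5: at [16, 69, 75, 81, 114, 149, 215, 220, 225, 239] ⇒ [21, 74, 80, 86, 119, 154, 220, 225, 230, 244]
  SqiVI CCGCCTA/0: at [32, 54, 107, 137] ⇒ [32, 54, 107, 137]
  DwuIII GGGCTAG/5: at [7, 40, 47, 122, 175, 182, 207] ⇒ [12, 45, 52, 127, 180, 187, 212]
  QalIV TATG/3: at [89, 190, 203, 244] ⇒ [92, 193, 206, 247]

All cut coordinates (distinct, sorted): [12, 21, 32, 45, 52, 54, 74, 80, 86, 92, 107, 119, 127, 137, 154, 180, 187, 193, 206, 212, 220, 225, 230, 244, 247]

Fragments:
  12→21: 9 bp
  21→32: 11 bp
  32→45: 13 bp
  45→52: 7 bp
  52→54: 2 bp
  54→74: 20 bp
  74→80: 6 bp
  80→86: 6 bp
  86→92: 6 bp
  92→107: 15 bp
  107→119: 12 bp
  119→127: 8 bp
  127→137: 10 bp
  137→154: 17 bp
  154→180: 26 bp
  180→187: 7 bp
  187→193: 6 bp
  193→206: 13 bp
  206→212: 6 bp
  212→220: 8 bp
  220→225: 5 bp
  225→230: 5 bp
  230→244: 14 bp
  244→247: 3 bp
  247→12 (wrap): 258-247+12 = 23 bp

[2,3,5,5,6,6,6,6,6,7,7,8,8,9,10,11,12,13,13,14,15,17,20,23,26]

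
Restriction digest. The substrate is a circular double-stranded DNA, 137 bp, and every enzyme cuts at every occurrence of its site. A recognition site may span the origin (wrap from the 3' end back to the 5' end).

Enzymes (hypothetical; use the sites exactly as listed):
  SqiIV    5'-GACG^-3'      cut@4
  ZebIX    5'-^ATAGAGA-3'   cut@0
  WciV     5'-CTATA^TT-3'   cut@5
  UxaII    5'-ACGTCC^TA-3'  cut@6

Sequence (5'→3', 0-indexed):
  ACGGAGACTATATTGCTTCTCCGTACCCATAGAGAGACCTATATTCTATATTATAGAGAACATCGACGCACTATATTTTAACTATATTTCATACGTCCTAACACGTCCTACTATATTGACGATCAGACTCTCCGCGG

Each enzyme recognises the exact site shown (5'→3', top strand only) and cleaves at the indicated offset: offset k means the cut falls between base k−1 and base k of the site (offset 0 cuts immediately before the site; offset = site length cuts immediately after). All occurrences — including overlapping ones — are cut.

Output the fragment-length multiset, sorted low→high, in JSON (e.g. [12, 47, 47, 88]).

[2,6,7,7,7,9,10,11,12,15,16,16,19]

Per-enzyme occurrences:
  SqiIV (GACG, off=4): starts [64, 117, 136] → cuts [3, 68, 121]
  ZebIX (ATAGAGA, off=0): starts [28, 52] → cuts [28, 52]
  WciV (CTATATT, off=5): starts [7, 38, 45, 70, 81, 110] → cuts [12, 43, 50, 75, 86, 115]
  UxaII (ACGTCCTA, off=6): starts [92, 102] → cuts [98, 108]

All cut coordinates (distinct, sorted): [3, 12, 28, 43, 50, 52, 68, 75, 86, 98, 108, 115, 121]

Fragment lengths:
  3→12: 9 bp
  12→28: 16 bp
  28→43: 15 bp
  43→50: 7 bp
  50→52: 2 bp
  52→68: 16 bp
  68→75: 7 bp
  75→86: 11 bp
  86→98: 12 bp
  98→108: 10 bp
  108→115: 7 bp
  115→121: 6 bp
  121→3 (wrap): 137-121+3 = 19 bp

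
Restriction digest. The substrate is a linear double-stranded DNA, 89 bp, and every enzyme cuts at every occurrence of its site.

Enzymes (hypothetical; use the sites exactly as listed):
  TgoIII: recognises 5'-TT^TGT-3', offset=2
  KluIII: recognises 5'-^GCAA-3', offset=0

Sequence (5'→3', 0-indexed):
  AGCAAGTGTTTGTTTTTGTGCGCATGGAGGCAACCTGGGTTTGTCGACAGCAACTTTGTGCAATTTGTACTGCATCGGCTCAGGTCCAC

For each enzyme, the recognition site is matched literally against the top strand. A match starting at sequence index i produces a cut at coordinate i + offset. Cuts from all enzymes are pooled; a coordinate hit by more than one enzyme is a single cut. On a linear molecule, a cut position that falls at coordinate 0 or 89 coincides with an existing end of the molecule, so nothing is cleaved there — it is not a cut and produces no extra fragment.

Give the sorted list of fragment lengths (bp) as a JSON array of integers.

[1,3,6,6,7,8,9,12,13,24]

Scan for sites:
  TgoIII (TTTGT, off=2): starts [8, 14, 39, 54, 63] → cuts [10, 16, 41, 56, 65]
  KluIII (GCAA, off=0): starts [1, 29, 49, 59] → cuts [1, 29, 49, 59]

All cut coordinates (distinct, sorted): [1, 10, 16, 29, 41, 49, 56, 59, 65]

Fragments:
  [0,1): 1 bp
  [1,10): 9 bp
  [10,16): 6 bp
  [16,29): 13 bp
  [29,41): 12 bp
  [41,49): 8 bp
  [49,56): 7 bp
  [56,59): 3 bp
  [59,65): 6 bp
  [65,89): 24 bp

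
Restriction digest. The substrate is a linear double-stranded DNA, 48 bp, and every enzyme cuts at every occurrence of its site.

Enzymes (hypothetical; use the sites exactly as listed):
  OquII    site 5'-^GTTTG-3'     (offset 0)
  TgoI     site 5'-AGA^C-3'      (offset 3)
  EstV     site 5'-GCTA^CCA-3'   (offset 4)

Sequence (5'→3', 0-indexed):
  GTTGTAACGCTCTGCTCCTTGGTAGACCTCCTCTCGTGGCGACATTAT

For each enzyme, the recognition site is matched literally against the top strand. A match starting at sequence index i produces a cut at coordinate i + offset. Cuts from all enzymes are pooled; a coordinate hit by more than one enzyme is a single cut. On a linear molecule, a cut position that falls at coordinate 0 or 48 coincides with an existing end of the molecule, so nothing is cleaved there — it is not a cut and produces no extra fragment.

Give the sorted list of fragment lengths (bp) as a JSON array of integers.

Site scan:
  OquII (GTTTG, off=0): no sites
  TgoI AGAC/3: at [23] ⇒ [26]
  EstV (GCTACCA, off=4): no sites

All cut coordinates (distinct, sorted): [26]

Fragment lengths:
  [0,26): 26 bp
  [26,48): 22 bp

[22,26]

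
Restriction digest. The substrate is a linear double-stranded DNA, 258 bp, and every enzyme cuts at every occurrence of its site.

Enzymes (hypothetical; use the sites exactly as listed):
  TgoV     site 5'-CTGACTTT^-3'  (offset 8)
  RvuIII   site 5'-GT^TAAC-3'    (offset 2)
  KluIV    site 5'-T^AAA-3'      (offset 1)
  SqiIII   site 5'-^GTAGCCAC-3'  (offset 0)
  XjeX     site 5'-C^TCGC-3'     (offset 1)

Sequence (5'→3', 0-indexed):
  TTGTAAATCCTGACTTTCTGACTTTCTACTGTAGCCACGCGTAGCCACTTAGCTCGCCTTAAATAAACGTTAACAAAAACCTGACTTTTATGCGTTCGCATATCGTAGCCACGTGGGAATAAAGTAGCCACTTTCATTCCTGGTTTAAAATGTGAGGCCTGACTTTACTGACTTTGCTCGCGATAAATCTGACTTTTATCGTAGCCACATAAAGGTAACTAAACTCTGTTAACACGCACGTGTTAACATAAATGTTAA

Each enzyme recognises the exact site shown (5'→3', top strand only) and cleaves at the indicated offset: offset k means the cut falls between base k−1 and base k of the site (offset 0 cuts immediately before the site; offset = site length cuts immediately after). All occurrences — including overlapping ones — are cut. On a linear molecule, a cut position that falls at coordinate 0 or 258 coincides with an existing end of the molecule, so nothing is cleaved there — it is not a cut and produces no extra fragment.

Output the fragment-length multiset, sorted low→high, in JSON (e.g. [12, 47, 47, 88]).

[2,3,4,4,4,5,6,6,7,7,8,9,9,9,10,10,10,12,13,13,14,16,16,18,20,23]

Site scan:
  TgoV CTGACTTT/8: at [9, 17, 80, 158, 167, 188] ⇒ [17, 25, 88, 166, 175, 196]
  RvuIII GTTAAC/2: at [68, 227, 241] ⇒ [70, 229, 243]
  KluIV TAAA/1: at [3, 59, 63, 119, 145, 183, 209, 219, 248] ⇒ [4, 60, 64, 120, 146, 184, 210, 220, 249]
  SqiIII GTAGCCAC/0: at [30, 40, 104, 123, 200] ⇒ [30, 40, 104, 123, 200]
  XjeX CTCGC/1: at [52, 176] ⇒ [53, 177]

All cut coordinates (distinct, sorted): [4, 17, 25, 30, 40, 53, 60, 64, 70, 88, 104, 120, 123, 146, 166, 175, 177, 184, 196, 200, 210, 220, 229, 243, 249]

Fragments:
  [0,4): 4 bp
  [4,17): 13 bp
  [17,25): 8 bp
  [25,30): 5 bp
  [30,40): 10 bp
  [40,53): 13 bp
  [53,60): 7 bp
  [60,64): 4 bp
  [64,70): 6 bp
  [70,88): 18 bp
  [88,104): 16 bp
  [104,120): 16 bp
  [120,123): 3 bp
  [123,146): 23 bp
  [146,166): 20 bp
  [166,175): 9 bp
  [175,177): 2 bp
  [177,184): 7 bp
  [184,196): 12 bp
  [196,200): 4 bp
  [200,210): 10 bp
  [210,220): 10 bp
  [220,229): 9 bp
  [229,243): 14 bp
  [243,249): 6 bp
  [249,258): 9 bp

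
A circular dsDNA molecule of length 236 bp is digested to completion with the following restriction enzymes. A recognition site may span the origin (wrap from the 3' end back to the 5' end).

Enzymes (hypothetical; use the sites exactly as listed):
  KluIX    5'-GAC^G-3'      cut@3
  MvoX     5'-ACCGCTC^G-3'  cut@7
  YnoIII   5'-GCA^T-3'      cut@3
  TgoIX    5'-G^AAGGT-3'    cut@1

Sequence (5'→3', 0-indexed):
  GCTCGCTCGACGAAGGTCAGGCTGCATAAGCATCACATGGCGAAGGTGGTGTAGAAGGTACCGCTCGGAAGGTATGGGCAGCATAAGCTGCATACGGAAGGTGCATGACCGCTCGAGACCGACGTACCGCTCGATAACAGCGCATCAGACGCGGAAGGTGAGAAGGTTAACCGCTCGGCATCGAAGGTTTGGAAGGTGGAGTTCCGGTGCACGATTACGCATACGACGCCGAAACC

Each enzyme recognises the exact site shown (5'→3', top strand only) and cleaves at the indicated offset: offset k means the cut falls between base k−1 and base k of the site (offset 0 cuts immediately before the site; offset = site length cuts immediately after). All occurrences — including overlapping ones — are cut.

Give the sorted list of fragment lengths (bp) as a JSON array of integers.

Per-enzyme occurrences:
  KluIX (GACG, off=3): starts [8, 120, 147, 224] → cuts [11, 123, 150, 227]
  MvoX (ACCGCTCG, off=7): starts [59, 107, 125, 169, 233] → cuts [4, 66, 114, 132, 176]
  YnoIII (GCAT, off=3): starts [23, 29, 80, 89, 102, 141, 177, 218] → cuts [26, 32, 83, 92, 105, 144, 180, 221]
  TgoIX (GAAGGT, off=1): starts [11, 41, 53, 67, 96, 153, 161, 182, 191] → cuts [12, 42, 54, 68, 97, 154, 162, 183, 192]

Pooled cuts: [4, 11, 12, 26, 32, 42, 54, 66, 68, 83, 92, 97, 105, 114, 123, 132, 144, 150, 154, 162, 176, 180, 183, 192, 221, 227]

Fragment lengths:
  4→11: 7 bp
  11→12: 1 bp
  12→26: 14 bp
  26→32: 6 bp
  32→42: 10 bp
  42→54: 12 bp
  54→66: 12 bp
  66→68: 2 bp
  68→83: 15 bp
  83→92: 9 bp
  92→97: 5 bp
  97→105: 8 bp
  105→114: 9 bp
  114→123: 9 bp
  123→132: 9 bp
  132→144: 12 bp
  144→150: 6 bp
  150→154: 4 bp
  154→162: 8 bp
  162→176: 14 bp
  176→180: 4 bp
  180→183: 3 bp
  183→192: 9 bp
  192→221: 29 bp
  221→227: 6 bp
  227→4 (wrap): 236-227+4 = 13 bp

[1,2,3,4,4,5,6,6,6,7,8,8,9,9,9,9,9,10,12,12,12,13,14,14,15,29]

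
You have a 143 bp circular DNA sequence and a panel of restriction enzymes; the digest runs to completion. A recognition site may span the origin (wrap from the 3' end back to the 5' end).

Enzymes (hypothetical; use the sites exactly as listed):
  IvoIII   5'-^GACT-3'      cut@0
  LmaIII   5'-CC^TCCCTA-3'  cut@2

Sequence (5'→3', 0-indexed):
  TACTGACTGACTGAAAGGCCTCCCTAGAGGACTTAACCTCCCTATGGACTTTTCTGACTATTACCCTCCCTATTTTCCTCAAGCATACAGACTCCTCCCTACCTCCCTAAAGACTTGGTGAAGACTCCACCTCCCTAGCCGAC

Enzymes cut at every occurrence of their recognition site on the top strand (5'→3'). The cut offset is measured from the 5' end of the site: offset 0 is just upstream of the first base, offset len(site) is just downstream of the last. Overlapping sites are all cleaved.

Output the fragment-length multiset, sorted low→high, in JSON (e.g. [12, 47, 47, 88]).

[4,6,7,8,8,8,9,9,9,9,9,11,11,12,23]

Site scan:
  IvoIII GACT/0: at [4, 8, 29, 46, 55, 89, 111, 122, 140] ⇒ [4, 8, 29, 46, 55, 89, 111, 122, 140]
  LmaIII CCTCCCTA/2: at [18, 36, 64, 93, 101, 129] ⇒ [20, 38, 66, 95, 103, 131]

Pooled cuts: [4, 8, 20, 29, 38, 46, 55, 66, 89, 95, 103, 111, 122, 131, 140]

Fragment lengths:
  4→8: 4 bp
  8→20: 12 bp
  20→29: 9 bp
  29→38: 9 bp
  38→46: 8 bp
  46→55: 9 bp
  55→66: 11 bp
  66→89: 23 bp
  89→95: 6 bp
  95→103: 8 bp
  103→111: 8 bp
  111→122: 11 bp
  122→131: 9 bp
  131→140: 9 bp
  140→4 (wrap): 143-140+4 = 7 bp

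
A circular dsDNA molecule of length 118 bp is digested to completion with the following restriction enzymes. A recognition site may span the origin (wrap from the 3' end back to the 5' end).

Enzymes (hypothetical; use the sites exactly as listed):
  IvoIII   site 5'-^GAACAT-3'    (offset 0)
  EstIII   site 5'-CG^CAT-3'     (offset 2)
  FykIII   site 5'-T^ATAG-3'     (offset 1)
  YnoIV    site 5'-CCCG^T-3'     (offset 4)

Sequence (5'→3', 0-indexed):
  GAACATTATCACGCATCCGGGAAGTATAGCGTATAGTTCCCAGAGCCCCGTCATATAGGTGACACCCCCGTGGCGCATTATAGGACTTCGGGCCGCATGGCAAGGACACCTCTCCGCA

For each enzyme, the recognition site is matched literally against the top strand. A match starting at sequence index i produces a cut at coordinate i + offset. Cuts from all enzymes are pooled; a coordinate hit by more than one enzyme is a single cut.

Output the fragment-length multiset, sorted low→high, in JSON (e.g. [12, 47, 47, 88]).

Scan for sites:
  IvoIII GAACAT/0: at [0] ⇒ [0]
  EstIII CGCAT/2: at [11, 73, 93] ⇒ [13, 75, 95]
  FykIII TATAG/1: at [24, 31, 53, 78] ⇒ [25, 32, 54, 79]
  YnoIV CCCGT/4: at [46, 66] ⇒ [50, 70]

All cut coordinates (distinct, sorted): [0, 13, 25, 32, 50, 54, 70, 75, 79, 95]

Fragments:
  0→13: 13 bp
  13→25: 12 bp
  25→32: 7 bp
  32→50: 18 bp
  50→54: 4 bp
  54→70: 16 bp
  70→75: 5 bp
  75→79: 4 bp
  79→95: 16 bp
  95→0 (wrap): 118-95+0 = 23 bp

[4,4,5,7,12,13,16,16,18,23]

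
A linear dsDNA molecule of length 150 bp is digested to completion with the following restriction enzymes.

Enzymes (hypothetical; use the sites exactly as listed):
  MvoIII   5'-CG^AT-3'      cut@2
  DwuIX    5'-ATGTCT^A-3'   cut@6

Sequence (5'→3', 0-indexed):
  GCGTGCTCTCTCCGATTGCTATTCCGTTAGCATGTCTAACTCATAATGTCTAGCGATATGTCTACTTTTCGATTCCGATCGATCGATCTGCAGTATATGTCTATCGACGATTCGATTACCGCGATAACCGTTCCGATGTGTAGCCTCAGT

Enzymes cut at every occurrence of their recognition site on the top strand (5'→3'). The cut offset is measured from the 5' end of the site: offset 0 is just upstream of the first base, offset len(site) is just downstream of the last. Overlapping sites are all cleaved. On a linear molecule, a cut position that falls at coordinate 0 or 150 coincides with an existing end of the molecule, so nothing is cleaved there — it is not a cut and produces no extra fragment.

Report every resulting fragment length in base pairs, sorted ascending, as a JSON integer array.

Scan for sites:
  MvoIII CGAT/2: at [12, 53, 69, 75, 79, 83, 107, 112, 121, 133] ⇒ [14, 55, 71, 77, 81, 85, 109, 114, 123, 135]
  DwuIX ATGTCTA/6: at [31, 45, 57, 96] ⇒ [37, 51, 63, 102]

Pooled cuts: [14, 37, 51, 55, 63, 71, 77, 81, 85, 102, 109, 114, 123, 135]

Fragment lengths:
  [0,14): 14 bp
  [14,37): 23 bp
  [37,51): 14 bp
  [51,55): 4 bp
  [55,63): 8 bp
  [63,71): 8 bp
  [71,77): 6 bp
  [77,81): 4 bp
  [81,85): 4 bp
  [85,102): 17 bp
  [102,109): 7 bp
  [109,114): 5 bp
  [114,123): 9 bp
  [123,135): 12 bp
  [135,150): 15 bp

[4,4,4,5,6,7,8,8,9,12,14,14,15,17,23]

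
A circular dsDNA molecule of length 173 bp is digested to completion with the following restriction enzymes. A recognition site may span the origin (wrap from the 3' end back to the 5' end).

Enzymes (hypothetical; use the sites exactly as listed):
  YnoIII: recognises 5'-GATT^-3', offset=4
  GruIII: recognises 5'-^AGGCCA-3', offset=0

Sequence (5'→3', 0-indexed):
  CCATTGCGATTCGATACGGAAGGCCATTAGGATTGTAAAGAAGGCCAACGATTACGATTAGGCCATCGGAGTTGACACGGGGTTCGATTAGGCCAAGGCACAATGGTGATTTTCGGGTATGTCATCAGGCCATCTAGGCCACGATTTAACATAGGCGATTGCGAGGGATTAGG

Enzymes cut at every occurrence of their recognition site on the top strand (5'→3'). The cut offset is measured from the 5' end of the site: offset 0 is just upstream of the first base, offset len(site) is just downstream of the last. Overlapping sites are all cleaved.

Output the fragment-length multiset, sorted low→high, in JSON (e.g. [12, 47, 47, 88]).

Site scan:
  YnoIII (GATT, off=4): starts [7, 30, 49, 55, 85, 107, 142, 156, 166] → cuts [11, 34, 53, 59, 89, 111, 146, 160, 170]
  GruIII (AGGCCA, off=0): starts [20, 41, 59, 89, 126, 135, 170] → cuts [20, 41, 59, 89, 126, 135, 170]

Pooled cuts: [11, 20, 34, 41, 53, 59, 89, 111, 126, 135, 146, 160, 170]

Fragments:
  11→20: 9 bp
  20→34: 14 bp
  34→41: 7 bp
  41→53: 12 bp
  53→59: 6 bp
  59→89: 30 bp
  89→111: 22 bp
  111→126: 15 bp
  126→135: 9 bp
  135→146: 11 bp
  146→160: 14 bp
  160→170: 10 bp
  170→11 (wrap): 173-170+11 = 14 bp

[6,7,9,9,10,11,12,14,14,14,15,22,30]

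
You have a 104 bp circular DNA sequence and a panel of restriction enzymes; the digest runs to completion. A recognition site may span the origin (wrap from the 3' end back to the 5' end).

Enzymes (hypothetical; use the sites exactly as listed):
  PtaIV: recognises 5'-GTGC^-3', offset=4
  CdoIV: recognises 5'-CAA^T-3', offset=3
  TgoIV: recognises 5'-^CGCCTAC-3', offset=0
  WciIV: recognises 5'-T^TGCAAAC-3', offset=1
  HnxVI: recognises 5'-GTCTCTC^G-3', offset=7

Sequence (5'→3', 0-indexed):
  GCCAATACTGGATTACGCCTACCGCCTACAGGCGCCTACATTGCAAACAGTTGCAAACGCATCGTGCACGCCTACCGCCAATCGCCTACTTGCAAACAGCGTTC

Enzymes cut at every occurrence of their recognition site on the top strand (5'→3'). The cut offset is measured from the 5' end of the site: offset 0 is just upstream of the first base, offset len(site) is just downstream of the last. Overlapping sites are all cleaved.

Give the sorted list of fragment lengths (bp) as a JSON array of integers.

Scan for sites:
  PtaIV GTGC/4: at [63] ⇒ [67]
  CdoIV CAAT/3: at [2, 78] ⇒ [5, 81]
  TgoIV CGCCTAC/0: at [15, 22, 32, 68, 82] ⇒ [15, 22, 32, 68, 82]
  WciIV TTGCAAAC/1: at [40, 50, 89] ⇒ [41, 51, 90]
  HnxVI (GTCTCTCG, off=7): no sites

Pooled cuts: [5, 15, 22, 32, 41, 51, 67, 68, 81, 82, 90]

Fragments:
  5→15: 10 bp
  15→22: 7 bp
  22→32: 10 bp
  32→41: 9 bp
  41→51: 10 bp
  51→67: 16 bp
  67→68: 1 bp
  68→81: 13 bp
  81→82: 1 bp
  82→90: 8 bp
  90→5 (wrap): 104-90+5 = 19 bp

[1,1,7,8,9,10,10,10,13,16,19]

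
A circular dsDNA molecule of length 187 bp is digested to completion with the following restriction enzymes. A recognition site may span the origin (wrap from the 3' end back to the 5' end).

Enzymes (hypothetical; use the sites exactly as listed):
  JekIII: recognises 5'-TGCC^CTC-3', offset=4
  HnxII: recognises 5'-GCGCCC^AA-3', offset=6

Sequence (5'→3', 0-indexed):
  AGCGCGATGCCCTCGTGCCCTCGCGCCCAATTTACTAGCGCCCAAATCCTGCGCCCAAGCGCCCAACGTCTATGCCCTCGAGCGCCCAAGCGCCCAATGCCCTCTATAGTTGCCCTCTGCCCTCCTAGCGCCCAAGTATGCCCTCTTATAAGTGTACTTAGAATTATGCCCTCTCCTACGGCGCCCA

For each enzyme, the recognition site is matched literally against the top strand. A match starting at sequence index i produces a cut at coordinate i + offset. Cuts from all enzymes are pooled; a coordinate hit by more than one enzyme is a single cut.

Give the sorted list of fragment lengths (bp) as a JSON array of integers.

[6,7,8,8,8,9,9,11,12,12,12,13,13,15,16,28]

Scan for sites:
  JekIII TGCCCTC/4: at [7, 15, 72, 97, 110, 117, 138, 166] ⇒ [11, 19, 76, 101, 114, 121, 142, 170]
  HnxII GCGCCCAA/6: at [22, 37, 50, 58, 81, 89, 127, 180] ⇒ [28, 43, 56, 64, 87, 95, 133, 186]

Pooled cuts: [11, 19, 28, 43, 56, 64, 76, 87, 95, 101, 114, 121, 133, 142, 170, 186]

Fragment lengths:
  11→19: 8 bp
  19→28: 9 bp
  28→43: 15 bp
  43→56: 13 bp
  56→64: 8 bp
  64→76: 12 bp
  76→87: 11 bp
  87→95: 8 bp
  95→101: 6 bp
  101→114: 13 bp
  114→121: 7 bp
  121→133: 12 bp
  133→142: 9 bp
  142→170: 28 bp
  170→186: 16 bp
  186→11 (wrap): 187-186+11 = 12 bp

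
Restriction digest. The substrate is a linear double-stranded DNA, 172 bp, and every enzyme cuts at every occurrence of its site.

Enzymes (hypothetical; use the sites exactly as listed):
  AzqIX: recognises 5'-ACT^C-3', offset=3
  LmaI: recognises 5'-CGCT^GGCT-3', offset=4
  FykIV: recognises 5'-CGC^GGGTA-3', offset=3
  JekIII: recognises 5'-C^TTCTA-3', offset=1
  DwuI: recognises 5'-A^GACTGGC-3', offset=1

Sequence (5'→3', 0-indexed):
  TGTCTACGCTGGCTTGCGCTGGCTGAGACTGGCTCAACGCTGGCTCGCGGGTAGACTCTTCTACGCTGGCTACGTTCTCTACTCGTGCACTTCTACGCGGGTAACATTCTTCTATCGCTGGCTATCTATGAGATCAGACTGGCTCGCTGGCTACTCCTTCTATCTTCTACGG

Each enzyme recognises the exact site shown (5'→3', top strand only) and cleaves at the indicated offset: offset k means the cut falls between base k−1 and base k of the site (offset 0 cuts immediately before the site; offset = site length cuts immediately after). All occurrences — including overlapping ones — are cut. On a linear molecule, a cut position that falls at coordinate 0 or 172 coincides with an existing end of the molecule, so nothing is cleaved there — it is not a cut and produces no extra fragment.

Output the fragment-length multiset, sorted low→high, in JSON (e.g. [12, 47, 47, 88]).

[1,2,6,7,7,7,7,8,8,9,9,10,10,10,11,12,15,16,17]

Scan for sites:
  AzqIX (ACTC, off=3): starts [54, 80, 152] → cuts [57, 83, 155]
  LmaI (CGCTGGCT, off=4): starts [6, 16, 37, 63, 115, 144] → cuts [10, 20, 41, 67, 119, 148]
  FykIV (CGCGGGTA, off=3): starts [45, 95] → cuts [48, 98]
  JekIII (CTTCTA, off=1): starts [57, 89, 108, 156, 163] → cuts [58, 90, 109, 157, 164]
  DwuI (AGACTGGC, off=1): starts [25, 135] → cuts [26, 136]

All cut coordinates (distinct, sorted): [10, 20, 26, 41, 48, 57, 58, 67, 83, 90, 98, 109, 119, 136, 148, 155, 157, 164]

Fragment lengths:
  [0,10): 10 bp
  [10,20): 10 bp
  [20,26): 6 bp
  [26,41): 15 bp
  [41,48): 7 bp
  [48,57): 9 bp
  [57,58): 1 bp
  [58,67): 9 bp
  [67,83): 16 bp
  [83,90): 7 bp
  [90,98): 8 bp
  [98,109): 11 bp
  [109,119): 10 bp
  [119,136): 17 bp
  [136,148): 12 bp
  [148,155): 7 bp
  [155,157): 2 bp
  [157,164): 7 bp
  [164,172): 8 bp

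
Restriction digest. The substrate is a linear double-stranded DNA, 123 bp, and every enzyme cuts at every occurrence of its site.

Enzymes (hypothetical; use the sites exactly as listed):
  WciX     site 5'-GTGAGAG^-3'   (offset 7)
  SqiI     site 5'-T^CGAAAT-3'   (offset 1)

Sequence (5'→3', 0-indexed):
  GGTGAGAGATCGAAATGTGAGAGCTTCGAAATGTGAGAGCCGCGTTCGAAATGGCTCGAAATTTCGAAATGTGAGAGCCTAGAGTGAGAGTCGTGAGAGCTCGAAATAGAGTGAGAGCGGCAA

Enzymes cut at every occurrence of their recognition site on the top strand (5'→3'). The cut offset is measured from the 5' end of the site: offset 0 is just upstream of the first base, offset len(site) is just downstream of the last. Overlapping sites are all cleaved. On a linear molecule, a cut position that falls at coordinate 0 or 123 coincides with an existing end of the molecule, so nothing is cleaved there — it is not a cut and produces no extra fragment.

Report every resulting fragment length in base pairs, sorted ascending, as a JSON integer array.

[2,2,3,6,7,8,8,9,10,13,13,13,13,16]

Per-enzyme occurrences:
  WciX (GTGAGAG, off=7): starts [1, 16, 32, 70, 83, 92, 110] → cuts [8, 23, 39, 77, 90, 99, 117]
  SqiI (TCGAAAT, off=1): starts [9, 25, 45, 55, 63, 100] → cuts [10, 26, 46, 56, 64, 101]

All cut coordinates (distinct, sorted): [8, 10, 23, 26, 39, 46, 56, 64, 77, 90, 99, 101, 117]

Fragments:
  [0,8): 8 bp
  [8,10): 2 bp
  [10,23): 13 bp
  [23,26): 3 bp
  [26,39): 13 bp
  [39,46): 7 bp
  [46,56): 10 bp
  [56,64): 8 bp
  [64,77): 13 bp
  [77,90): 13 bp
  [90,99): 9 bp
  [99,101): 2 bp
  [101,117): 16 bp
  [117,123): 6 bp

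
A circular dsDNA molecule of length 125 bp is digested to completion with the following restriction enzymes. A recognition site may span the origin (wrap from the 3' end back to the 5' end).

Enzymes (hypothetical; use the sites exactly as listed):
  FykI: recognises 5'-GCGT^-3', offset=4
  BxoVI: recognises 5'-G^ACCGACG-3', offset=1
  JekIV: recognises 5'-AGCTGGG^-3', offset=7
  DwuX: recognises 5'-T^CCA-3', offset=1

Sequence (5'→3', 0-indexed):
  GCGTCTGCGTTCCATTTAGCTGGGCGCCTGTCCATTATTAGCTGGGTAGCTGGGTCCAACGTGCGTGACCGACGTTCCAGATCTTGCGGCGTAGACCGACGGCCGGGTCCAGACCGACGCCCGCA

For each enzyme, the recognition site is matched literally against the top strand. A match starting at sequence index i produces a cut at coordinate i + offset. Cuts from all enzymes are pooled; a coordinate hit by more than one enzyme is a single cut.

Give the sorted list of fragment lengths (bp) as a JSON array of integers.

Scan for sites:
  FykI GCGT/4: at [0, 6, 62, 88] ⇒ [4, 10, 66, 92]
  BxoVI GACCGACG/1: at [66, 93, 111] ⇒ [67, 94, 112]
  JekIV AGCTGGG/7: at [17, 39, 47] ⇒ [24, 46, 54]
  DwuX TCCA/1: at [10, 30, 54, 75, 107] ⇒ [11, 31, 55, 76, 108]

Pooled cuts: [4, 10, 11, 24, 31, 46, 54, 55, 66, 67, 76, 92, 94, 108, 112]

Fragments:
  4→10: 6 bp
  10→11: 1 bp
  11→24: 13 bp
  24→31: 7 bp
  31→46: 15 bp
  46→54: 8 bp
  54→55: 1 bp
  55→66: 11 bp
  66→67: 1 bp
  67→76: 9 bp
  76→92: 16 bp
  92→94: 2 bp
  94→108: 14 bp
  108→112: 4 bp
  112→4 (wrap): 125-112+4 = 17 bp

[1,1,1,2,4,6,7,8,9,11,13,14,15,16,17]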